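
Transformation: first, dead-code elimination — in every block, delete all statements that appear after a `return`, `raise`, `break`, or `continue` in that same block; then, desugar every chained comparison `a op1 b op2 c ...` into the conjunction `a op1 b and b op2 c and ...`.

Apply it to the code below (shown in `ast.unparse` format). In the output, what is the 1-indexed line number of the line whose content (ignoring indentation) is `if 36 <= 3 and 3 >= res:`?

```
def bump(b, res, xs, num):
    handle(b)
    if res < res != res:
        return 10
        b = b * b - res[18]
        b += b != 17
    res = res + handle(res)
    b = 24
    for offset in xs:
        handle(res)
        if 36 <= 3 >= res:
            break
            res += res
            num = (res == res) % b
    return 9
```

9

Transformed code:
def bump(b, res, xs, num):
    handle(b)
    if res < res and res != res:
        return 10
    res = res + handle(res)
    b = 24
    for offset in xs:
        handle(res)
        if 36 <= 3 and 3 >= res:
            break
    return 9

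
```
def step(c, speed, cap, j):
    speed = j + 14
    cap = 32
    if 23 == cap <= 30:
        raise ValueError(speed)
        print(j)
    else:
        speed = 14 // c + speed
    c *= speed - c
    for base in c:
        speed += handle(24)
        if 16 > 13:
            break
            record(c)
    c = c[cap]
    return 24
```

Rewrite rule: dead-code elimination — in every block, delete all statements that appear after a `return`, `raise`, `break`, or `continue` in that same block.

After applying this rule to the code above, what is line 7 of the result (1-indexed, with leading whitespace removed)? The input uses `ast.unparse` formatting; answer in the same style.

Transformed code:
def step(c, speed, cap, j):
    speed = j + 14
    cap = 32
    if 23 == cap <= 30:
        raise ValueError(speed)
    else:
        speed = 14 // c + speed
    c *= speed - c
    for base in c:
        speed += handle(24)
        if 16 > 13:
            break
    c = c[cap]
    return 24

speed = 14 // c + speed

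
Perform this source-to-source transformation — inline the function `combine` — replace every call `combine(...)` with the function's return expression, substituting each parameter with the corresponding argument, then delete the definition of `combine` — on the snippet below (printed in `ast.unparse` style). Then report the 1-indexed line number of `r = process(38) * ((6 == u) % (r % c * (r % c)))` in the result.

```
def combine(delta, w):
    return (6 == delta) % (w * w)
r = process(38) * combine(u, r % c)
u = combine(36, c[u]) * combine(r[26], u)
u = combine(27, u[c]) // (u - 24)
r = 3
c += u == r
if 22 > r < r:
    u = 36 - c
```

Transformed code:
r = process(38) * ((6 == u) % (r % c * (r % c)))
u = (6 == 36) % (c[u] * c[u]) * ((6 == r[26]) % (u * u))
u = (6 == 27) % (u[c] * u[c]) // (u - 24)
r = 3
c += u == r
if 22 > r < r:
    u = 36 - c

1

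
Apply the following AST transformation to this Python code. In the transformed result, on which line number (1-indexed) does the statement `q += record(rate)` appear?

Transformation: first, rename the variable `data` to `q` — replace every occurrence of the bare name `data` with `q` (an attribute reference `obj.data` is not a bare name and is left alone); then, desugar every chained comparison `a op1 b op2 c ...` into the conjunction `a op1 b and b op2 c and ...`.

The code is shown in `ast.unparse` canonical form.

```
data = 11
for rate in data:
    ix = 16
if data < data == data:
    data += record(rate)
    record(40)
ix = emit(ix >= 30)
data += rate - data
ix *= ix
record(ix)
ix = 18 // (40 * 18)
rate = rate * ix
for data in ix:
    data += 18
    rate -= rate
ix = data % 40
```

Transformed code:
q = 11
for rate in q:
    ix = 16
if q < q and q == q:
    q += record(rate)
    record(40)
ix = emit(ix >= 30)
q += rate - q
ix *= ix
record(ix)
ix = 18 // (40 * 18)
rate = rate * ix
for q in ix:
    q += 18
    rate -= rate
ix = q % 40

5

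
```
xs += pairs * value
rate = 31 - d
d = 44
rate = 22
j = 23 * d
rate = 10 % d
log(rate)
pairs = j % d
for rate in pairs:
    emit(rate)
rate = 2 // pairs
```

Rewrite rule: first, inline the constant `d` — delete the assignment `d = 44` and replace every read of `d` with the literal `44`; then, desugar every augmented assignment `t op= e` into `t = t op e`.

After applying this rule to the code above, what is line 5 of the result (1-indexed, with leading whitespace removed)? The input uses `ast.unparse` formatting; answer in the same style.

Transformed code:
xs = xs + pairs * value
rate = 31 - 44
rate = 22
j = 23 * 44
rate = 10 % 44
log(rate)
pairs = j % 44
for rate in pairs:
    emit(rate)
rate = 2 // pairs

rate = 10 % 44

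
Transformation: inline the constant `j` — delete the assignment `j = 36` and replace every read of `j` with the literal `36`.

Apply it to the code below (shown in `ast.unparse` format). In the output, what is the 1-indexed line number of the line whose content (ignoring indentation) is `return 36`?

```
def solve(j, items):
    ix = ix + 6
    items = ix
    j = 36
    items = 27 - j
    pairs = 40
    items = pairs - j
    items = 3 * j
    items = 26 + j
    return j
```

9

Transformed code:
def solve(j, items):
    ix = ix + 6
    items = ix
    items = 27 - 36
    pairs = 40
    items = pairs - 36
    items = 3 * 36
    items = 26 + 36
    return 36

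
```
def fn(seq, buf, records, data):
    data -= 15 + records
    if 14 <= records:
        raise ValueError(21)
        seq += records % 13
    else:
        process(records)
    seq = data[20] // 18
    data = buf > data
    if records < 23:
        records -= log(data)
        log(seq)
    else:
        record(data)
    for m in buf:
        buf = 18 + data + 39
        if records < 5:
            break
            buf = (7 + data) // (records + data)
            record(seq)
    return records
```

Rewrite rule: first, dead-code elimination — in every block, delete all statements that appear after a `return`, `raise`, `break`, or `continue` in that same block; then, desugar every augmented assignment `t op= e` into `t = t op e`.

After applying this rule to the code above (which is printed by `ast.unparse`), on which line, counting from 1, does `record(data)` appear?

Transformed code:
def fn(seq, buf, records, data):
    data = data - (15 + records)
    if 14 <= records:
        raise ValueError(21)
    else:
        process(records)
    seq = data[20] // 18
    data = buf > data
    if records < 23:
        records = records - log(data)
        log(seq)
    else:
        record(data)
    for m in buf:
        buf = 18 + data + 39
        if records < 5:
            break
    return records

13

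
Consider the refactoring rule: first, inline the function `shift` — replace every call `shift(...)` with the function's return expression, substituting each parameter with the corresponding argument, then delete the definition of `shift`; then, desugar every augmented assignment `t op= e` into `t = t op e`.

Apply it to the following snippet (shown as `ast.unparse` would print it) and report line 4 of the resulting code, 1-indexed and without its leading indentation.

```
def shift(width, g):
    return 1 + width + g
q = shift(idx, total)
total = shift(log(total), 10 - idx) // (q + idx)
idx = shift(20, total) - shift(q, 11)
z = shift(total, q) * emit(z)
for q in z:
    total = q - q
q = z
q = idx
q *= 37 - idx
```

z = (1 + total + q) * emit(z)

Transformed code:
q = 1 + idx + total
total = (1 + log(total) + (10 - idx)) // (q + idx)
idx = 1 + 20 + total - (1 + q + 11)
z = (1 + total + q) * emit(z)
for q in z:
    total = q - q
q = z
q = idx
q = q * (37 - idx)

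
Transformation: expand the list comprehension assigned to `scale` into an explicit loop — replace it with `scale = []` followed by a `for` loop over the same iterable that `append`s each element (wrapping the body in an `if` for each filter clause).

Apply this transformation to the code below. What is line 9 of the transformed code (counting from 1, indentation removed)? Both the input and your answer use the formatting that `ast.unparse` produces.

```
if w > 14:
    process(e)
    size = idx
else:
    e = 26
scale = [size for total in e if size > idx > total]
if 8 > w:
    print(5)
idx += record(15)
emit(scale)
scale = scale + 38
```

Transformed code:
if w > 14:
    process(e)
    size = idx
else:
    e = 26
scale = []
for total in e:
    if size > idx > total:
        scale.append(size)
if 8 > w:
    print(5)
idx += record(15)
emit(scale)
scale = scale + 38

scale.append(size)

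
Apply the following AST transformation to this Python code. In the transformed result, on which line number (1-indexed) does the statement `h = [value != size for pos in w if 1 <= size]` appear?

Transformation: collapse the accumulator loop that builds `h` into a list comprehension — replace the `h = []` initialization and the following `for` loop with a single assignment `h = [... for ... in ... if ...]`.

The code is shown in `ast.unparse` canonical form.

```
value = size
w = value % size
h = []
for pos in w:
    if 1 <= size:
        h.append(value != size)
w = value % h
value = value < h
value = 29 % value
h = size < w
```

Transformed code:
value = size
w = value % size
h = [value != size for pos in w if 1 <= size]
w = value % h
value = value < h
value = 29 % value
h = size < w

3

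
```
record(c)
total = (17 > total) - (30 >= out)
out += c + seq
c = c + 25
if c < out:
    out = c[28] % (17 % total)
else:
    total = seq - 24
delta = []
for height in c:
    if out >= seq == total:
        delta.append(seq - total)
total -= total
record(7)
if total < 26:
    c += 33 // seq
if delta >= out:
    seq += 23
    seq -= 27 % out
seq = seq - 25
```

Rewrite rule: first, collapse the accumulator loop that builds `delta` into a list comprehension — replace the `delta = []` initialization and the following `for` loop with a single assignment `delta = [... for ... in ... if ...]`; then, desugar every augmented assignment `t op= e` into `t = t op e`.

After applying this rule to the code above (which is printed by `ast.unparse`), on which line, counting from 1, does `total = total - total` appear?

Transformed code:
record(c)
total = (17 > total) - (30 >= out)
out = out + (c + seq)
c = c + 25
if c < out:
    out = c[28] % (17 % total)
else:
    total = seq - 24
delta = [seq - total for height in c if out >= seq == total]
total = total - total
record(7)
if total < 26:
    c = c + 33 // seq
if delta >= out:
    seq = seq + 23
    seq = seq - 27 % out
seq = seq - 25

10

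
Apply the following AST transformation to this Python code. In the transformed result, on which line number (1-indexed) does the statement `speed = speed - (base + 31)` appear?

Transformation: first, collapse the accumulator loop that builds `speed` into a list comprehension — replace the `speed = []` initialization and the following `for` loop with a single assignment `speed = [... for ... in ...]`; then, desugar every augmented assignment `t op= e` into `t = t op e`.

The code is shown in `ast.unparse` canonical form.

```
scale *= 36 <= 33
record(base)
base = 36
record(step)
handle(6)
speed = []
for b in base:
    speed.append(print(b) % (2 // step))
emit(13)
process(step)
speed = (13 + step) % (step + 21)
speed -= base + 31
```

10

Transformed code:
scale = scale * (36 <= 33)
record(base)
base = 36
record(step)
handle(6)
speed = [print(b) % (2 // step) for b in base]
emit(13)
process(step)
speed = (13 + step) % (step + 21)
speed = speed - (base + 31)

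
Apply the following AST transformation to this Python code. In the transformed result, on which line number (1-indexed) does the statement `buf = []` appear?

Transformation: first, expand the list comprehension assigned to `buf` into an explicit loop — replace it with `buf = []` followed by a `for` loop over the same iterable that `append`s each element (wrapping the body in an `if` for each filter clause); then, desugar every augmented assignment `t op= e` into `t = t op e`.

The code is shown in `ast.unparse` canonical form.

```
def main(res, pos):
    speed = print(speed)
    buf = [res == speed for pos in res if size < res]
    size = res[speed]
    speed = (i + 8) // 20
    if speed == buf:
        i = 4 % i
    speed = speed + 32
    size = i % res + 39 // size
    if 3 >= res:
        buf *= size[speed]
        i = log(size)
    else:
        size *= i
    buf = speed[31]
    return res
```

Transformed code:
def main(res, pos):
    speed = print(speed)
    buf = []
    for pos in res:
        if size < res:
            buf.append(res == speed)
    size = res[speed]
    speed = (i + 8) // 20
    if speed == buf:
        i = 4 % i
    speed = speed + 32
    size = i % res + 39 // size
    if 3 >= res:
        buf = buf * size[speed]
        i = log(size)
    else:
        size = size * i
    buf = speed[31]
    return res

3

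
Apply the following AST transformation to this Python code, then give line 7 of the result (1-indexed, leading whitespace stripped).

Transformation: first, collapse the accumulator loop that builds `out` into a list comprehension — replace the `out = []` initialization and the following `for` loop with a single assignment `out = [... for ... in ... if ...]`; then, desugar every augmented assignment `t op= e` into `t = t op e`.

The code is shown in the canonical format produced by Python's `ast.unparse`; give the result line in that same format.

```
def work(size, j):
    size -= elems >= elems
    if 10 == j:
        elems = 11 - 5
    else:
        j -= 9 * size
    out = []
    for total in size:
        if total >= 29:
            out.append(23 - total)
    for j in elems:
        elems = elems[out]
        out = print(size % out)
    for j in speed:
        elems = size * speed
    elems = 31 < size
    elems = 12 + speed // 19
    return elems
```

Transformed code:
def work(size, j):
    size = size - (elems >= elems)
    if 10 == j:
        elems = 11 - 5
    else:
        j = j - 9 * size
    out = [23 - total for total in size if total >= 29]
    for j in elems:
        elems = elems[out]
        out = print(size % out)
    for j in speed:
        elems = size * speed
    elems = 31 < size
    elems = 12 + speed // 19
    return elems

out = [23 - total for total in size if total >= 29]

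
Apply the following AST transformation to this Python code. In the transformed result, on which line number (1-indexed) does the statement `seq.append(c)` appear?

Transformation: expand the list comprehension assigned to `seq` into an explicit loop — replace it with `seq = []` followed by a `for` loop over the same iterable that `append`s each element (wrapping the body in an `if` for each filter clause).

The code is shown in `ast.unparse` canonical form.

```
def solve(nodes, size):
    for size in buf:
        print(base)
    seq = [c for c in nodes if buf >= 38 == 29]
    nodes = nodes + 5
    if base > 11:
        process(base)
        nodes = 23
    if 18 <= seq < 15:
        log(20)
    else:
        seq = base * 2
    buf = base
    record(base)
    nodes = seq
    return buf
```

7

Transformed code:
def solve(nodes, size):
    for size in buf:
        print(base)
    seq = []
    for c in nodes:
        if buf >= 38 == 29:
            seq.append(c)
    nodes = nodes + 5
    if base > 11:
        process(base)
        nodes = 23
    if 18 <= seq < 15:
        log(20)
    else:
        seq = base * 2
    buf = base
    record(base)
    nodes = seq
    return buf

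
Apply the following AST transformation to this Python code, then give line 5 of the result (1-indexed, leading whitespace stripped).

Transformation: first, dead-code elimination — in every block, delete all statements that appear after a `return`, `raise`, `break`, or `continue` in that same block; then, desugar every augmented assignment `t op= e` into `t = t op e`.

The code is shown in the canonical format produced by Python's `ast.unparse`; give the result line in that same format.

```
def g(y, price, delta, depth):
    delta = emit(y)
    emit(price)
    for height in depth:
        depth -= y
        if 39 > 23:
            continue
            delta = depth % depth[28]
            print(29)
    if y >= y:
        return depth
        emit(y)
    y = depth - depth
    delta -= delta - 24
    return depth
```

depth = depth - y

Transformed code:
def g(y, price, delta, depth):
    delta = emit(y)
    emit(price)
    for height in depth:
        depth = depth - y
        if 39 > 23:
            continue
    if y >= y:
        return depth
    y = depth - depth
    delta = delta - (delta - 24)
    return depth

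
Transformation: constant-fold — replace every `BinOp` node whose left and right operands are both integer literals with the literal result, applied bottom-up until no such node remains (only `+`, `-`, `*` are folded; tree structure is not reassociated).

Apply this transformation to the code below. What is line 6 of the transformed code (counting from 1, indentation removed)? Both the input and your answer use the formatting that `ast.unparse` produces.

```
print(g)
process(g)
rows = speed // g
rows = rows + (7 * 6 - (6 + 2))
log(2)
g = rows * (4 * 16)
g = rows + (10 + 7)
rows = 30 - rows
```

Transformed code:
print(g)
process(g)
rows = speed // g
rows = rows + 34
log(2)
g = rows * 64
g = rows + 17
rows = 30 - rows

g = rows * 64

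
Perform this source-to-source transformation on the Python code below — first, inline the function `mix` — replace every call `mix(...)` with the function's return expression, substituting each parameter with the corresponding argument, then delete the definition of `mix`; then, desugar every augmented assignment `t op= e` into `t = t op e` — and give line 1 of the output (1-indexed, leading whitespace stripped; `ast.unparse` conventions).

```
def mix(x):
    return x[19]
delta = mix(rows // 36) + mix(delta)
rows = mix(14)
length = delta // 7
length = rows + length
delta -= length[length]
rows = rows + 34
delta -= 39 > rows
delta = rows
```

delta = (rows // 36)[19] + delta[19]

Transformed code:
delta = (rows // 36)[19] + delta[19]
rows = 14[19]
length = delta // 7
length = rows + length
delta = delta - length[length]
rows = rows + 34
delta = delta - (39 > rows)
delta = rows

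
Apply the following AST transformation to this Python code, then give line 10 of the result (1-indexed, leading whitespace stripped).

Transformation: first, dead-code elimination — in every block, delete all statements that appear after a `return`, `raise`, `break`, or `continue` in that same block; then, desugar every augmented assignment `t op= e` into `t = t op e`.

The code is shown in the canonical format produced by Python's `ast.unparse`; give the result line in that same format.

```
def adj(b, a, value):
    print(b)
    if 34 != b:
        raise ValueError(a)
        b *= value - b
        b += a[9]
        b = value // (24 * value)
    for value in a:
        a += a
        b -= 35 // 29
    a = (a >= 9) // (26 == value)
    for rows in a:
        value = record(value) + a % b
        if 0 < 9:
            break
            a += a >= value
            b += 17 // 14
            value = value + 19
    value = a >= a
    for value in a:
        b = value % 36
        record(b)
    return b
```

Transformed code:
def adj(b, a, value):
    print(b)
    if 34 != b:
        raise ValueError(a)
    for value in a:
        a = a + a
        b = b - 35 // 29
    a = (a >= 9) // (26 == value)
    for rows in a:
        value = record(value) + a % b
        if 0 < 9:
            break
    value = a >= a
    for value in a:
        b = value % 36
        record(b)
    return b

value = record(value) + a % b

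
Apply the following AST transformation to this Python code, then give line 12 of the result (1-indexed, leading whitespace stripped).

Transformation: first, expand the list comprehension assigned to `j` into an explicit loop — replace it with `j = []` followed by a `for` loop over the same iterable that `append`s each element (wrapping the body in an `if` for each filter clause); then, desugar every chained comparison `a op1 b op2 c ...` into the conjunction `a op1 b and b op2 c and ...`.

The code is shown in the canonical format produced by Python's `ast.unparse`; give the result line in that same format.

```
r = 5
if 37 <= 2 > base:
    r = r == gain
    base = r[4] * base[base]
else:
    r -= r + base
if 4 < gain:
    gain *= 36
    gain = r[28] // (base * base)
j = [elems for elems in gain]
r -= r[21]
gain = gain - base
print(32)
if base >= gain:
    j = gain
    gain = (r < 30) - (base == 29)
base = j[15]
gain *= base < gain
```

Transformed code:
r = 5
if 37 <= 2 and 2 > base:
    r = r == gain
    base = r[4] * base[base]
else:
    r -= r + base
if 4 < gain:
    gain *= 36
    gain = r[28] // (base * base)
j = []
for elems in gain:
    j.append(elems)
r -= r[21]
gain = gain - base
print(32)
if base >= gain:
    j = gain
    gain = (r < 30) - (base == 29)
base = j[15]
gain *= base < gain

j.append(elems)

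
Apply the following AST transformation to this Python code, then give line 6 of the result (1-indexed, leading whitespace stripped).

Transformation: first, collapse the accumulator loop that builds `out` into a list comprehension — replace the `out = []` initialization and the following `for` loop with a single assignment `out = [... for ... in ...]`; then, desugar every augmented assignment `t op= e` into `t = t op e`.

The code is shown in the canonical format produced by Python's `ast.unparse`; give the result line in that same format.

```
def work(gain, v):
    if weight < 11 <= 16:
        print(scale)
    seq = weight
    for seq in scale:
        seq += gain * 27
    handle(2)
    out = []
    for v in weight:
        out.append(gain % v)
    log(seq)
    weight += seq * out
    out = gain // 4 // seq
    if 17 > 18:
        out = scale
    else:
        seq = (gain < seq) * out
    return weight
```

Transformed code:
def work(gain, v):
    if weight < 11 <= 16:
        print(scale)
    seq = weight
    for seq in scale:
        seq = seq + gain * 27
    handle(2)
    out = [gain % v for v in weight]
    log(seq)
    weight = weight + seq * out
    out = gain // 4 // seq
    if 17 > 18:
        out = scale
    else:
        seq = (gain < seq) * out
    return weight

seq = seq + gain * 27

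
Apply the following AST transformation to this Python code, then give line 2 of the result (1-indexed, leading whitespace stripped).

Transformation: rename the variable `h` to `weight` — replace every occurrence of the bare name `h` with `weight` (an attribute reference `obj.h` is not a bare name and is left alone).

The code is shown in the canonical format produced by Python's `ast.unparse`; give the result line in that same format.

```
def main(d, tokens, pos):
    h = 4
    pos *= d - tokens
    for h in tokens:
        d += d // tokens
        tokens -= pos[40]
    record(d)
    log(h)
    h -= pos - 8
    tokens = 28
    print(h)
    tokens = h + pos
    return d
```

Transformed code:
def main(d, tokens, pos):
    weight = 4
    pos *= d - tokens
    for weight in tokens:
        d += d // tokens
        tokens -= pos[40]
    record(d)
    log(weight)
    weight -= pos - 8
    tokens = 28
    print(weight)
    tokens = weight + pos
    return d

weight = 4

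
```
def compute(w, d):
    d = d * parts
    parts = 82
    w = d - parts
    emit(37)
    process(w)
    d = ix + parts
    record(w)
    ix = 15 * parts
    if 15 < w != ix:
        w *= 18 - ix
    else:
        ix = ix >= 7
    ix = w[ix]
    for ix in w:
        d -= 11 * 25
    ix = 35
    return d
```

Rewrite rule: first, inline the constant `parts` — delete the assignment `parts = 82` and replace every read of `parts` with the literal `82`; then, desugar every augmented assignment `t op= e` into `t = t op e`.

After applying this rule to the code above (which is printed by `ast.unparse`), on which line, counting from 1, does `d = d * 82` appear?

2

Transformed code:
def compute(w, d):
    d = d * 82
    w = d - 82
    emit(37)
    process(w)
    d = ix + 82
    record(w)
    ix = 15 * 82
    if 15 < w != ix:
        w = w * (18 - ix)
    else:
        ix = ix >= 7
    ix = w[ix]
    for ix in w:
        d = d - 11 * 25
    ix = 35
    return d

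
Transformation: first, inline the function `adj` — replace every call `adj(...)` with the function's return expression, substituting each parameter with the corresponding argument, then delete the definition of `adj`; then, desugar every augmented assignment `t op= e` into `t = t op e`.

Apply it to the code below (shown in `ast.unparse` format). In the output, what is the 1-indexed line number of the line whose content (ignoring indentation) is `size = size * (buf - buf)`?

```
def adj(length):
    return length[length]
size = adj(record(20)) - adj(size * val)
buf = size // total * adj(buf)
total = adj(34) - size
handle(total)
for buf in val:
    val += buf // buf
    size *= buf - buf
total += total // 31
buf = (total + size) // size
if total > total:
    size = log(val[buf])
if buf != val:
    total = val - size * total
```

Transformed code:
size = record(20)[record(20)] - (size * val)[size * val]
buf = size // total * buf[buf]
total = 34[34] - size
handle(total)
for buf in val:
    val = val + buf // buf
    size = size * (buf - buf)
total = total + total // 31
buf = (total + size) // size
if total > total:
    size = log(val[buf])
if buf != val:
    total = val - size * total

7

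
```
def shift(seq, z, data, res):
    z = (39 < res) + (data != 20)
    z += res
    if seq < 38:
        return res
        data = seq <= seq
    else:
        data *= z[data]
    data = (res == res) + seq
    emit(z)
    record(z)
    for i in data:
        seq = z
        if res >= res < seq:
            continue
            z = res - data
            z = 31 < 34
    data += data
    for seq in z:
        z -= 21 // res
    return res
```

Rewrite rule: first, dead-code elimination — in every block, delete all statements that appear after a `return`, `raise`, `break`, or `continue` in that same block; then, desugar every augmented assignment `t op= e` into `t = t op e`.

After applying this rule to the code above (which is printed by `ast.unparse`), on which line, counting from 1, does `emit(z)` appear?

Transformed code:
def shift(seq, z, data, res):
    z = (39 < res) + (data != 20)
    z = z + res
    if seq < 38:
        return res
    else:
        data = data * z[data]
    data = (res == res) + seq
    emit(z)
    record(z)
    for i in data:
        seq = z
        if res >= res < seq:
            continue
    data = data + data
    for seq in z:
        z = z - 21 // res
    return res

9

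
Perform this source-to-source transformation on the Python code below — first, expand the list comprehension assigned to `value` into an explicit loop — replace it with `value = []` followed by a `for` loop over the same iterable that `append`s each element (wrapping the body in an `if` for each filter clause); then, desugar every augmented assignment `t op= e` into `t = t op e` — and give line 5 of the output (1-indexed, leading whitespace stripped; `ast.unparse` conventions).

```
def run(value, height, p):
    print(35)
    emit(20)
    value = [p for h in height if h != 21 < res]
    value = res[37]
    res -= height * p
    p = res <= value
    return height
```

Transformed code:
def run(value, height, p):
    print(35)
    emit(20)
    value = []
    for h in height:
        if h != 21 < res:
            value.append(p)
    value = res[37]
    res = res - height * p
    p = res <= value
    return height

for h in height:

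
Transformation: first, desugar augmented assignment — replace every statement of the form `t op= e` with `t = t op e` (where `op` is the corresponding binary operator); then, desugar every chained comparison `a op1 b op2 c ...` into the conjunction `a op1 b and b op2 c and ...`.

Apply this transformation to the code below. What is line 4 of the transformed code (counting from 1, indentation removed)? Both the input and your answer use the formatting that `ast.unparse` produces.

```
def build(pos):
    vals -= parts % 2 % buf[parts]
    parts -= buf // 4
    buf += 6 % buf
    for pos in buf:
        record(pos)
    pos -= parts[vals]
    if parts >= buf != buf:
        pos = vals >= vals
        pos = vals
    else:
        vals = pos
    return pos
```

Transformed code:
def build(pos):
    vals = vals - parts % 2 % buf[parts]
    parts = parts - buf // 4
    buf = buf + 6 % buf
    for pos in buf:
        record(pos)
    pos = pos - parts[vals]
    if parts >= buf and buf != buf:
        pos = vals >= vals
        pos = vals
    else:
        vals = pos
    return pos

buf = buf + 6 % buf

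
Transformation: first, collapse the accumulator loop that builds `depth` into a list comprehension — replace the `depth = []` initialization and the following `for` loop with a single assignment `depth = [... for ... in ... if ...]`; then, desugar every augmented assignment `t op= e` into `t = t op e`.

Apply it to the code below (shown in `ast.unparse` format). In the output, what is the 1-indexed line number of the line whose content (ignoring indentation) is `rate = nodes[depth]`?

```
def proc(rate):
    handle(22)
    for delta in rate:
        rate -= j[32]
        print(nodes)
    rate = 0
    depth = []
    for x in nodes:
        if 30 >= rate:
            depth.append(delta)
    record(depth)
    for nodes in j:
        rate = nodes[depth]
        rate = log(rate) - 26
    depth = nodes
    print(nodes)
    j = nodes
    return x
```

Transformed code:
def proc(rate):
    handle(22)
    for delta in rate:
        rate = rate - j[32]
        print(nodes)
    rate = 0
    depth = [delta for x in nodes if 30 >= rate]
    record(depth)
    for nodes in j:
        rate = nodes[depth]
        rate = log(rate) - 26
    depth = nodes
    print(nodes)
    j = nodes
    return x

10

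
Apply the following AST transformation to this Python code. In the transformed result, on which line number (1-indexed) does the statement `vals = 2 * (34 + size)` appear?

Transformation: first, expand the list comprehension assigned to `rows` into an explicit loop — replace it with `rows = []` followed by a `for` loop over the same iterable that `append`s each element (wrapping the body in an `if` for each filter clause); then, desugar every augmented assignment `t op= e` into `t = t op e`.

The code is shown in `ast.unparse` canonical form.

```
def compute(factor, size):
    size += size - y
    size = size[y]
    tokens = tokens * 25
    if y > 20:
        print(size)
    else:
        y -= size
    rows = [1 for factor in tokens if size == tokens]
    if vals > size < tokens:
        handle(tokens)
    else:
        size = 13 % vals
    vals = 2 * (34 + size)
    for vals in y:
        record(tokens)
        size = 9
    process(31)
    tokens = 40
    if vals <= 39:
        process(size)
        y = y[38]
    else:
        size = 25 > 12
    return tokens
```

Transformed code:
def compute(factor, size):
    size = size + (size - y)
    size = size[y]
    tokens = tokens * 25
    if y > 20:
        print(size)
    else:
        y = y - size
    rows = []
    for factor in tokens:
        if size == tokens:
            rows.append(1)
    if vals > size < tokens:
        handle(tokens)
    else:
        size = 13 % vals
    vals = 2 * (34 + size)
    for vals in y:
        record(tokens)
        size = 9
    process(31)
    tokens = 40
    if vals <= 39:
        process(size)
        y = y[38]
    else:
        size = 25 > 12
    return tokens

17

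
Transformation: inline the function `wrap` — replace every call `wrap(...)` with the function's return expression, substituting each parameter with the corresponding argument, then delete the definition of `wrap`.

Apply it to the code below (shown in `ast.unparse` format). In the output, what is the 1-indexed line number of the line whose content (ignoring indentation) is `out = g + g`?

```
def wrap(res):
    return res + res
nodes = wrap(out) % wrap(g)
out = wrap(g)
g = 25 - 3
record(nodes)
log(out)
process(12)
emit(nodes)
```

2

Transformed code:
nodes = (out + out) % (g + g)
out = g + g
g = 25 - 3
record(nodes)
log(out)
process(12)
emit(nodes)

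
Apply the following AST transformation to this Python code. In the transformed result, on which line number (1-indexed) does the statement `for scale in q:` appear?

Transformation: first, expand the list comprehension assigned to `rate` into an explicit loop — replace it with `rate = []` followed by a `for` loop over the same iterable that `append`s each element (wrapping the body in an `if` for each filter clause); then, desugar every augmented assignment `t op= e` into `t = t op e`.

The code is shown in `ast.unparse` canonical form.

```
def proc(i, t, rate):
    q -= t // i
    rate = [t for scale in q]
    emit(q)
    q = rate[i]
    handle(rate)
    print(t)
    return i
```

4

Transformed code:
def proc(i, t, rate):
    q = q - t // i
    rate = []
    for scale in q:
        rate.append(t)
    emit(q)
    q = rate[i]
    handle(rate)
    print(t)
    return i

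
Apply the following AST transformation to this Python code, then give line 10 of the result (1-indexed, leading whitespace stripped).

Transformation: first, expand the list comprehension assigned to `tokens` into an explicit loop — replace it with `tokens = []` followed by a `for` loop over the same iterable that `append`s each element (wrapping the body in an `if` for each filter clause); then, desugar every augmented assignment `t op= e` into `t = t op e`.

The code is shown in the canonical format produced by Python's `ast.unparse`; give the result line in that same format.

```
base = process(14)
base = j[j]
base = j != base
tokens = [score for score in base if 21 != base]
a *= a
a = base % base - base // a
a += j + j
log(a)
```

a = a + (j + j)

Transformed code:
base = process(14)
base = j[j]
base = j != base
tokens = []
for score in base:
    if 21 != base:
        tokens.append(score)
a = a * a
a = base % base - base // a
a = a + (j + j)
log(a)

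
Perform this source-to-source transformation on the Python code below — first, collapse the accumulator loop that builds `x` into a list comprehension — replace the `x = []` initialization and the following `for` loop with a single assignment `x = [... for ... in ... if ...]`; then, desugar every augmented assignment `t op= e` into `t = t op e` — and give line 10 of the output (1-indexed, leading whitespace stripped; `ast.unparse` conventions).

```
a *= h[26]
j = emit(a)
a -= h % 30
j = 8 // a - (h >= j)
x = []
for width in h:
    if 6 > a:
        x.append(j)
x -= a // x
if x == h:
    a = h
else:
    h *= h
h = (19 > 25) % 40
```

Transformed code:
a = a * h[26]
j = emit(a)
a = a - h % 30
j = 8 // a - (h >= j)
x = [j for width in h if 6 > a]
x = x - a // x
if x == h:
    a = h
else:
    h = h * h
h = (19 > 25) % 40

h = h * h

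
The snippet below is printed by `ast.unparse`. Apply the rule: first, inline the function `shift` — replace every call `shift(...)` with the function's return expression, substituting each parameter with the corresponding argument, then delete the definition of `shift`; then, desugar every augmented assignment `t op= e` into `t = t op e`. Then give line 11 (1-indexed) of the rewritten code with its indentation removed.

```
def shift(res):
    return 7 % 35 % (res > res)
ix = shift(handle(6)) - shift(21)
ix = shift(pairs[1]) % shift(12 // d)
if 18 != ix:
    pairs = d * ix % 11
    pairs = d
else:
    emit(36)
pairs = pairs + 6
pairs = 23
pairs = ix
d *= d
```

d = d * d

Transformed code:
ix = 7 % 35 % (handle(6) > handle(6)) - 7 % 35 % (21 > 21)
ix = 7 % 35 % (pairs[1] > pairs[1]) % (7 % 35 % (12 // d > 12 // d))
if 18 != ix:
    pairs = d * ix % 11
    pairs = d
else:
    emit(36)
pairs = pairs + 6
pairs = 23
pairs = ix
d = d * d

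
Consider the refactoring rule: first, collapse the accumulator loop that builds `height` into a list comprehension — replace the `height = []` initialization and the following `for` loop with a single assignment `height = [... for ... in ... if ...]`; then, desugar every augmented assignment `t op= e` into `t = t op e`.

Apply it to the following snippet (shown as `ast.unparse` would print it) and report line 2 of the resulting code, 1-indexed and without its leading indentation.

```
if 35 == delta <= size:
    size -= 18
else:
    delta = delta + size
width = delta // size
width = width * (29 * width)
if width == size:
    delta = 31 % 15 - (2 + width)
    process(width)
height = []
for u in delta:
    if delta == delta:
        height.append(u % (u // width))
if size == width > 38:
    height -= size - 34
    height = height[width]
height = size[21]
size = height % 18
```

size = size - 18

Transformed code:
if 35 == delta <= size:
    size = size - 18
else:
    delta = delta + size
width = delta // size
width = width * (29 * width)
if width == size:
    delta = 31 % 15 - (2 + width)
    process(width)
height = [u % (u // width) for u in delta if delta == delta]
if size == width > 38:
    height = height - (size - 34)
    height = height[width]
height = size[21]
size = height % 18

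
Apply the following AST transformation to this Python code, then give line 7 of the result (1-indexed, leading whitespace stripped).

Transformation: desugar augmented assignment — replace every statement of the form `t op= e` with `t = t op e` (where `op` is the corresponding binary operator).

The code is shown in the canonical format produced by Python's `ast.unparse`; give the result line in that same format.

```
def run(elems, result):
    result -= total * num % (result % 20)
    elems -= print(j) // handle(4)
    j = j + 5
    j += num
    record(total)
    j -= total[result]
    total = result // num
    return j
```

Transformed code:
def run(elems, result):
    result = result - total * num % (result % 20)
    elems = elems - print(j) // handle(4)
    j = j + 5
    j = j + num
    record(total)
    j = j - total[result]
    total = result // num
    return j

j = j - total[result]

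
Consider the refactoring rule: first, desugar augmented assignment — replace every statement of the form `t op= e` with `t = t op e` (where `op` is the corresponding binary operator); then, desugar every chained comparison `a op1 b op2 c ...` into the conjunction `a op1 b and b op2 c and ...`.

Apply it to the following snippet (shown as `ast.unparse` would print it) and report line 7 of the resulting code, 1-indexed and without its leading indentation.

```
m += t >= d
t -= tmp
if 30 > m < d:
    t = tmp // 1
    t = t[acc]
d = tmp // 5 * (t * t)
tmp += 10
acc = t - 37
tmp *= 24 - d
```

Transformed code:
m = m + (t >= d)
t = t - tmp
if 30 > m and m < d:
    t = tmp // 1
    t = t[acc]
d = tmp // 5 * (t * t)
tmp = tmp + 10
acc = t - 37
tmp = tmp * (24 - d)

tmp = tmp + 10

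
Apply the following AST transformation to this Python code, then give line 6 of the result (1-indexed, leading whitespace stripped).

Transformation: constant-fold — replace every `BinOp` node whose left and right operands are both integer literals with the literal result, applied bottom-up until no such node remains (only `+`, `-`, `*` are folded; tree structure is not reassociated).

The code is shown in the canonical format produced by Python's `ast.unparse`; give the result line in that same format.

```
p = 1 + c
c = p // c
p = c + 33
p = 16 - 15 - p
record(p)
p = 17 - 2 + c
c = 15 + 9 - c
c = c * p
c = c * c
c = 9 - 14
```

p = 15 + c

Transformed code:
p = 1 + c
c = p // c
p = c + 33
p = 1 - p
record(p)
p = 15 + c
c = 24 - c
c = c * p
c = c * c
c = -5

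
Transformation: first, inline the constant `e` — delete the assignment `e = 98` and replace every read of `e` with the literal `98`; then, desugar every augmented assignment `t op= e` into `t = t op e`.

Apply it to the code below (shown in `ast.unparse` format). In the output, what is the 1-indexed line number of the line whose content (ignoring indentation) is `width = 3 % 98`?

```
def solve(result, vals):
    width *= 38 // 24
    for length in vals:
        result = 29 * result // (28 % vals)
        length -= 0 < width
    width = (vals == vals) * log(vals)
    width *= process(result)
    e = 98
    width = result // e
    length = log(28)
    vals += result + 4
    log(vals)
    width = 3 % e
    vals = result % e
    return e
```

12

Transformed code:
def solve(result, vals):
    width = width * (38 // 24)
    for length in vals:
        result = 29 * result // (28 % vals)
        length = length - (0 < width)
    width = (vals == vals) * log(vals)
    width = width * process(result)
    width = result // 98
    length = log(28)
    vals = vals + (result + 4)
    log(vals)
    width = 3 % 98
    vals = result % 98
    return 98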